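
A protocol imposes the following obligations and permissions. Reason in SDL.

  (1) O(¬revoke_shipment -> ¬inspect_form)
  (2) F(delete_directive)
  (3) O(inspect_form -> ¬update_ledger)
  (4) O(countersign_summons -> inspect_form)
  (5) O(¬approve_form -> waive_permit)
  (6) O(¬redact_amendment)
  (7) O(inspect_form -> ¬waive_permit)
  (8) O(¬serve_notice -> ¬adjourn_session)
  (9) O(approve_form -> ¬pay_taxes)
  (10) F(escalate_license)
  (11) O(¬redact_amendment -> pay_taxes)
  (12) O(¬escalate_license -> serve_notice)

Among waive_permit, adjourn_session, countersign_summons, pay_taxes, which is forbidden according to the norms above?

From premise 6 we have O(¬redact_amendment).
Applying K to premise 11 (O(¬redact_amendment -> pay_taxes)) and O(¬redact_amendment) yields O(pay_taxes).
Premise 9, O(approve_form -> ¬pay_taxes), contraposes to O(pay_taxes -> ¬approve_form); with O(pay_taxes) we get O(¬approve_form).
With premise 5, O(¬approve_form -> waive_permit), the K-axiom yields O(waive_permit).
Premise 7, O(inspect_form -> ¬waive_permit), contraposes to O(waive_permit -> ¬inspect_form); with O(waive_permit) we get O(¬inspect_form).
Premise 4 is O(countersign_summons -> inspect_form); contrapositively O(¬inspect_form -> ¬countersign_summons). Since O(¬inspect_form) holds, K gives O(¬countersign_summons).
So O(¬countersign_summons) holds, i.e. countersign_summons is forbidden. None of the other listed options is forbidden under the premises.

countersign_summons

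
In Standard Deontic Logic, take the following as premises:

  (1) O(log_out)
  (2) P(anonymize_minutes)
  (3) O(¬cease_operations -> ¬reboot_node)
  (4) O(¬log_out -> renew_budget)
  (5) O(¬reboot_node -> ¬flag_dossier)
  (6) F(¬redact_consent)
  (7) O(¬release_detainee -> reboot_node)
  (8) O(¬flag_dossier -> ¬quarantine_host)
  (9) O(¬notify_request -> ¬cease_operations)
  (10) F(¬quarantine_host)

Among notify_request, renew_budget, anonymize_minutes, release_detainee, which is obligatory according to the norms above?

Premise 10, F(¬quarantine_host), is equivalent to O(quarantine_host).
Premise 8, O(¬flag_dossier -> ¬quarantine_host), contraposes to O(quarantine_host -> flag_dossier); with O(quarantine_host) we get O(flag_dossier).
Premise 5, O(¬reboot_node -> ¬flag_dossier), contraposes to O(flag_dossier -> reboot_node); with O(flag_dossier) we get O(reboot_node).
The contrapositive of premise 3 (O(¬cease_operations -> ¬reboot_node)) is O(reboot_node -> cease_operations), and O(reboot_node) is already established, so O(cease_operations).
Premise 9, O(¬notify_request -> ¬cease_operations), contraposes to O(cease_operations -> notify_request); with O(cease_operations) we get O(notify_request).
So O(notify_request) holds — notify_request is obligatory. None of the other listed options is made obligatory by any chain of premises.

notify_request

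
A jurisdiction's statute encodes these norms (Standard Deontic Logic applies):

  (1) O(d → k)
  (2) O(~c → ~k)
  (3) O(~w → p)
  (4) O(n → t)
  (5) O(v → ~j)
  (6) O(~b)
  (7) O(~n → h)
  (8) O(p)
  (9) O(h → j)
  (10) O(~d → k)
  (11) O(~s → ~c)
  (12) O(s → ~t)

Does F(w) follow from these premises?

No

Premise 3 is O(~w → p); even if O(p) held, inferring O(~w) would be affirming the consequent — invalid.
No other premise forces O(~w). An ideal world satisfying every premise can still have w true, so F(w) is not derivable.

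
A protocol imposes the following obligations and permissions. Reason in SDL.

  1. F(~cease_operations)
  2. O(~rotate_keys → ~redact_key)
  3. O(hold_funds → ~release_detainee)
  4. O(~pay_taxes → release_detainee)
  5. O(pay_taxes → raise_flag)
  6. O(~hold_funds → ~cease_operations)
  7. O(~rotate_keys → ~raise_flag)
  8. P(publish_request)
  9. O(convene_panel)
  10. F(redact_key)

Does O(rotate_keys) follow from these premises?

Yes

Premise 1 is F(~cease_operations), i.e. O(cease_operations).
Premise 6, O(~hold_funds → ~cease_operations), contraposes to O(cease_operations → hold_funds); with O(cease_operations) we get O(hold_funds).
Applying K to premise 3 (O(hold_funds → ~release_detainee)) and O(hold_funds) yields O(~release_detainee).
Premise 4, O(~pay_taxes → release_detainee), contraposes to O(~release_detainee → pay_taxes); with O(~release_detainee) we get O(pay_taxes).
From O(pay_taxes) and premise 5, O(pay_taxes → raise_flag), we obtain O(raise_flag).
Premise 7 is O(~rotate_keys → ~raise_flag); contrapositively O(raise_flag → rotate_keys). Since O(raise_flag) holds, K gives O(rotate_keys).
Premises 2, 8, 9, 10 do not contribute to this derivation.
So O(rotate_keys) follows.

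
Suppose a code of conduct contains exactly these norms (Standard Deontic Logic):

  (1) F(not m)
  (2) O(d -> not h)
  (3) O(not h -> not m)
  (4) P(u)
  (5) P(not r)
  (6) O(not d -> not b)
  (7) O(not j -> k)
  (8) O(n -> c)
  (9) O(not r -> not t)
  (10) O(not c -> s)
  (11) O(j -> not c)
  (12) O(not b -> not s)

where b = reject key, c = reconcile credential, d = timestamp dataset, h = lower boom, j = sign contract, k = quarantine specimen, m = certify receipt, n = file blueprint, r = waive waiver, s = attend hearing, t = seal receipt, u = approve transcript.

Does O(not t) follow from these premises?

Premise 9 is O(not r -> not t), but O(not r) is not derivable from the premises (the permission P(not r) asserts only not O(r), not O(not r)), so it does not yield O(not t).
No other premise forces O(not t). An ideal world satisfying every premise can still have not t false, so O(not t) is not derivable.

No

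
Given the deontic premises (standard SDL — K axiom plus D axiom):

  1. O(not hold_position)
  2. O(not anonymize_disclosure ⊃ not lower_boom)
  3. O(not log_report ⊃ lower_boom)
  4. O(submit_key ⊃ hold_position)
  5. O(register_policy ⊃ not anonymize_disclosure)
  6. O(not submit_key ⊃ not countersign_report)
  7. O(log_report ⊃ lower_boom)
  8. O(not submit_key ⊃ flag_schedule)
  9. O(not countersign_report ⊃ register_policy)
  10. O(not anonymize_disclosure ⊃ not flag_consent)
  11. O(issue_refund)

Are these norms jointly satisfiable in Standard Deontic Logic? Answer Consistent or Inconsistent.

Premises 7 and 3 cover both cases: O(log_report ⊃ lower_boom) and O(not log_report ⊃ lower_boom). Since log_report ∨ not log_report is a tautology, O(lower_boom) follows.
Premise 2 is O(not anonymize_disclosure ⊃ not lower_boom); contrapositively O(lower_boom ⊃ anonymize_disclosure). Since O(lower_boom) holds, K gives O(anonymize_disclosure).
Premise 5, O(register_policy ⊃ not anonymize_disclosure), contraposes to O(anonymize_disclosure ⊃ not register_policy); with O(anonymize_disclosure) we get O(not register_policy).
Premise 9 is O(not countersign_report ⊃ register_policy); contrapositively O(not register_policy ⊃ countersign_report). Since O(not register_policy) holds, K gives O(countersign_report).
Premise 6 is O(not submit_key ⊃ not countersign_report); contrapositively O(countersign_report ⊃ submit_key). Since O(countersign_report) holds, K gives O(submit_key).
From O(submit_key) and premise 4, O(submit_key ⊃ hold_position), we obtain O(hold_position).
However, premise 1 gives O(not hold_position).
We now have both O(hold_position) and O(not hold_position) — hold_position is simultaneously obligatory and forbidden, violating the D-axiom.

Inconsistent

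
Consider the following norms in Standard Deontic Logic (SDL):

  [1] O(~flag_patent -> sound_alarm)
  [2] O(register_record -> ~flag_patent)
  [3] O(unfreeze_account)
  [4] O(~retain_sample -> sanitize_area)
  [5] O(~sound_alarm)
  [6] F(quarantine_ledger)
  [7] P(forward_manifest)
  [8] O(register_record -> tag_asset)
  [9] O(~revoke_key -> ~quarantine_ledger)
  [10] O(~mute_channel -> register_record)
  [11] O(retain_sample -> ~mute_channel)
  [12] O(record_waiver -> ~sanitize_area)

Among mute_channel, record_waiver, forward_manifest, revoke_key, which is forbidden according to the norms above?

Premise 5 gives O(~sound_alarm).
Premise 1, O(~flag_patent -> sound_alarm), contraposes to O(~sound_alarm -> flag_patent); with O(~sound_alarm) we get O(flag_patent).
Premise 2 is O(register_record -> ~flag_patent); contrapositively O(flag_patent -> ~register_record). Since O(flag_patent) holds, K gives O(~register_record).
Premise 10 is O(~mute_channel -> register_record); contrapositively O(~register_record -> mute_channel). Since O(~register_record) holds, K gives O(mute_channel).
The contrapositive of premise 11 (O(retain_sample -> ~mute_channel)) is O(mute_channel -> ~retain_sample), and O(mute_channel) is already established, so O(~retain_sample).
Premise 4 is O(~retain_sample -> sanitize_area); since O(~retain_sample), deontic closure gives O(sanitize_area).
Premise 12, O(record_waiver -> ~sanitize_area), contraposes to O(sanitize_area -> ~record_waiver); with O(sanitize_area) we get O(~record_waiver).
So O(~record_waiver) holds, i.e. record_waiver is forbidden. None of the other listed options is forbidden under the premises.

record_waiver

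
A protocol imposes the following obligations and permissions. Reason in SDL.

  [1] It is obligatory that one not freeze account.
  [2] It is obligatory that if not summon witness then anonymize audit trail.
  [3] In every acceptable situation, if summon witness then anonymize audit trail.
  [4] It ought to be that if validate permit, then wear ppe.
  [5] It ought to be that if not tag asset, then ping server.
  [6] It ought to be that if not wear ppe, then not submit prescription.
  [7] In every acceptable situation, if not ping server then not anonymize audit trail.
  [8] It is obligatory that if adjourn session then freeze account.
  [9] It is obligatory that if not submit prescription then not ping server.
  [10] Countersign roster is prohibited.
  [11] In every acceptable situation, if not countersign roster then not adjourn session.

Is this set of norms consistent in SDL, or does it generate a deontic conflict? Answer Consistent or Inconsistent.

Premise 8 is O(adjourn_session → freeze_account), but O(adjourn_session) is not derivable from the premises, so it does not yield O(freeze_account).
So O(freeze_account) is not derivable, and the apparent clash with O(¬freeze_account) does not arise.
A world satisfying every obligation exists (e.g. adjourn_session=false, anonymize_audit_trail=true, countersign_roster=false, freeze_account=false, ping_server=true, submit_prescription=true, summon_witness=false, tag_asset=false, validate_permit=false, wear_ppe=true); no atom is both obligatory and forbidden, so the set is consistent.

Consistent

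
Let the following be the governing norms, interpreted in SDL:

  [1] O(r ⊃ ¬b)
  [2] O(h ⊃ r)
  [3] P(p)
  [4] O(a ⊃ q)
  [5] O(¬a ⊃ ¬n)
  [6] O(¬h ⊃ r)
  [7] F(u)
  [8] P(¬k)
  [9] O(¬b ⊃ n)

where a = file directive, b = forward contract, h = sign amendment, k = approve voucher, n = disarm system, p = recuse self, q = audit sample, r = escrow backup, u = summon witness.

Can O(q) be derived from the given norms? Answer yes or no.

Yes

Premises 2 and 6 are O(h ⊃ r) and O(¬h ⊃ r); every ideal world satisfies h or ¬h, so in either case r holds — hence O(r).
With premise 1, O(r ⊃ ¬b), the K-axiom yields O(¬b).
Applying K to premise 9 (O(¬b ⊃ n)) and O(¬b) yields O(n).
Premise 5, O(¬a ⊃ ¬n), contraposes to O(n ⊃ a); with O(n) we get O(a).
From O(a) and premise 4, O(a ⊃ q), we obtain O(q).
Premises 3, 7, 8 do not contribute to this derivation.
So O(q) follows.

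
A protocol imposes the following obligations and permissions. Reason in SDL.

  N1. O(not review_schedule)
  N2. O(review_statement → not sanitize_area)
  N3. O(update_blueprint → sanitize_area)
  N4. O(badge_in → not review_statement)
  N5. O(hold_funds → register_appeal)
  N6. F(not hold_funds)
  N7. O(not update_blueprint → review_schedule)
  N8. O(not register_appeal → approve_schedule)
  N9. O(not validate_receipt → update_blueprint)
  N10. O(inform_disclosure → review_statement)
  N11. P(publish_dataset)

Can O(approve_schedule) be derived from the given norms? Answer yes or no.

No

Premise 8 is O(not register_appeal → approve_schedule), but O(not register_appeal) is not derivable from the premises, so it does not yield O(approve_schedule).
No other premise forces O(approve_schedule). An ideal world satisfying every premise can still have approve_schedule false, so O(approve_schedule) is not derivable.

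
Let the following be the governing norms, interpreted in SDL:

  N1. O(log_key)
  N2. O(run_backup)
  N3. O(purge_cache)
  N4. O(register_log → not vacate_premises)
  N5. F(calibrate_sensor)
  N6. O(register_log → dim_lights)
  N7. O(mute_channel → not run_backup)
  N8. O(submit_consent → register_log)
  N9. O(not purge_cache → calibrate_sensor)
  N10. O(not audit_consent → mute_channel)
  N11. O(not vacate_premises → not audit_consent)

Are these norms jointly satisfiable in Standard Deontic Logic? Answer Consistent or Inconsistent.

Premise 9 is O(not purge_cache → calibrate_sensor), but O(not purge_cache) is not derivable from the premises, so it does not yield O(calibrate_sensor).
So O(calibrate_sensor) is not derivable, and the apparent clash with O(not calibrate_sensor) does not arise.
A world satisfying every obligation exists (e.g. audit_consent=true, calibrate_sensor=false, dim_lights=false, log_key=true, mute_channel=false, purge_cache=true, register_log=false, run_backup=true, submit_consent=false, vacate_premises=true); no atom is both obligatory and forbidden, so the set is consistent.

Consistent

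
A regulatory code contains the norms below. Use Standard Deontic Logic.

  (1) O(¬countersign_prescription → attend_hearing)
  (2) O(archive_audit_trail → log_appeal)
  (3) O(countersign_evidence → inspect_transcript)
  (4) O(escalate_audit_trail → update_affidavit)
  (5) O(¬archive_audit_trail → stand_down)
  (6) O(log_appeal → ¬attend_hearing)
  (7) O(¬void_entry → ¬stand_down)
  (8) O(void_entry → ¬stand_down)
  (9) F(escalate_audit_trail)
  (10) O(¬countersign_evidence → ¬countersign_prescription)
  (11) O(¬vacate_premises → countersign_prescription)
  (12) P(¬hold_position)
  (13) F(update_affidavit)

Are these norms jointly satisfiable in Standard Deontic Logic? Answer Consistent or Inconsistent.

Premise 4 is O(escalate_audit_trail → update_affidavit), but O(escalate_audit_trail) is not derivable from the premises, so it does not yield O(update_affidavit).
So O(update_affidavit) is not derivable, and the apparent clash with O(¬update_affidavit) does not arise.
A world satisfying every obligation exists (e.g. archive_audit_trail=true, attend_hearing=false, countersign_evidence=true, countersign_prescription=true, escalate_audit_trail=false, hold_position=false, inspect_transcript=true, log_appeal=true, stand_down=false, update_affidavit=false, vacate_premises=false, void_entry=false); no atom is both obligatory and forbidden, so the set is consistent.

Consistent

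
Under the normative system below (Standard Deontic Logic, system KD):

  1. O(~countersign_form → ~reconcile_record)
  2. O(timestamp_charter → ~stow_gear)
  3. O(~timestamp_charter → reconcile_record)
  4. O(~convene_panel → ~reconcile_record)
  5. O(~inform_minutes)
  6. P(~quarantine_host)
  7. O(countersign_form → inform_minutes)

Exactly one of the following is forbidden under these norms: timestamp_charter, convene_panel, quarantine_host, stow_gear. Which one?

Premise 5 states O(~inform_minutes) outright.
Premise 7 is O(countersign_form → inform_minutes); contrapositively O(~inform_minutes → ~countersign_form). Since O(~inform_minutes) holds, K gives O(~countersign_form).
Premise 1 is O(~countersign_form → ~reconcile_record); since O(~countersign_form), deontic closure gives O(~reconcile_record).
The contrapositive of premise 3 (O(~timestamp_charter → reconcile_record)) is O(~reconcile_record → timestamp_charter), and O(~reconcile_record) is already established, so O(timestamp_charter).
With premise 2, O(timestamp_charter → ~stow_gear), the K-axiom yields O(~stow_gear).
So O(~stow_gear) holds, i.e. stow_gear is forbidden. None of the other listed options is forbidden under the premises.

stow_gear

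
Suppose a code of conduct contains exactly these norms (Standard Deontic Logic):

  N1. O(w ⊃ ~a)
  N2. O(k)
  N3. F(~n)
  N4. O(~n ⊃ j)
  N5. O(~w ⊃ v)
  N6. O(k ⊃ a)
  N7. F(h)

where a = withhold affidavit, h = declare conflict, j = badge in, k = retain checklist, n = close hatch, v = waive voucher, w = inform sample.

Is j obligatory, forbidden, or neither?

Premise 4 is O(~n ⊃ j), but O(~n) is not derivable from the premises, so it does not yield O(j).
No premise or chain of K-axiom applications forces O(j), and none forces O(~j). So j is neither obligatory nor forbidden under these norms.

Neither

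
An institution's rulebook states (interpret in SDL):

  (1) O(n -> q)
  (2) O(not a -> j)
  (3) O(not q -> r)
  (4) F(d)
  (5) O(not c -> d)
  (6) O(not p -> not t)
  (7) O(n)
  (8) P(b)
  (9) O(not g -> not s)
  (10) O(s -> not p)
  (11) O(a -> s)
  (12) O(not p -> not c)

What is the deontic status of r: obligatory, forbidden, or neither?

Neither

Premise 3 is O(not q -> r), but O(not q) is not derivable from the premises, so it does not yield O(r).
No premise or chain of K-axiom applications forces O(r), and none forces O(not r). So r is neither obligatory nor forbidden under these norms.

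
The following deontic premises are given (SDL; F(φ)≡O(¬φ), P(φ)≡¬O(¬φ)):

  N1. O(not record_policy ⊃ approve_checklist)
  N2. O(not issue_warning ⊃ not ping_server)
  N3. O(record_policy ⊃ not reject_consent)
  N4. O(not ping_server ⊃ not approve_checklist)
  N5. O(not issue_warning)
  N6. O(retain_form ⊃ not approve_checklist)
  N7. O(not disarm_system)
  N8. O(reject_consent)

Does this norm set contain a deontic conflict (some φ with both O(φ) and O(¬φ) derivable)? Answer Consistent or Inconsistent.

Inconsistent

From premise 5 we have O(not issue_warning).
Premise 2 is O(not issue_warning ⊃ not ping_server); since O(not issue_warning), deontic closure gives O(not ping_server).
With premise 4, O(not ping_server ⊃ not approve_checklist), the K-axiom yields O(not approve_checklist).
The contrapositive of premise 1 (O(not record_policy ⊃ approve_checklist)) is O(not approve_checklist ⊃ record_policy), and O(not approve_checklist) is already established, so O(record_policy).
With premise 3, O(record_policy ⊃ not reject_consent), the K-axiom yields O(not reject_consent).
However, premise 8 gives O(reject_consent).
We now have both O(not reject_consent) and O(reject_consent) — reject_consent is simultaneously obligatory and forbidden, violating the D-axiom.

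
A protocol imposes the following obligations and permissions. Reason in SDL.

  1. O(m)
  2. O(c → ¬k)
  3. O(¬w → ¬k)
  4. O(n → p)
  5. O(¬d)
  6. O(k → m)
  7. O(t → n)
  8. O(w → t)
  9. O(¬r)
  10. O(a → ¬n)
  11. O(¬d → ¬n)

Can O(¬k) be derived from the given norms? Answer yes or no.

From premise 5 we have O(¬d).
With premise 11, O(¬d → ¬n), the K-axiom yields O(¬n).
Premise 7, O(t → n), contraposes to O(¬n → ¬t); with O(¬n) we get O(¬t).
Premise 8, O(w → t), contraposes to O(¬t → ¬w); with O(¬t) we get O(¬w).
Premise 3 is O(¬w → ¬k); since O(¬w), deontic closure gives O(¬k).
Premises 1, 2, 4, 6, 9, 10 do not contribute to this derivation.
So O(¬k) follows.

Yes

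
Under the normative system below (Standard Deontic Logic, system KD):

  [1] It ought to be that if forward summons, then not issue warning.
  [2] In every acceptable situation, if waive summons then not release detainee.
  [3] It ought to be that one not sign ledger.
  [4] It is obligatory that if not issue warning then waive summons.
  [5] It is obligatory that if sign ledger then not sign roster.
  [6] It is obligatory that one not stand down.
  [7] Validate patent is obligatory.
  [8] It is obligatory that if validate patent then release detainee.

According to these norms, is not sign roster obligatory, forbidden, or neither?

Neither

Premise 5 is O(sign_ledger → ¬sign_roster), but O(sign_ledger) is not derivable from the premises, so it does not yield O(¬sign_roster).
No premise or chain of K-axiom applications forces O(¬sign_roster), and none forces O(sign_roster). So ¬sign_roster is neither obligatory nor forbidden under these norms.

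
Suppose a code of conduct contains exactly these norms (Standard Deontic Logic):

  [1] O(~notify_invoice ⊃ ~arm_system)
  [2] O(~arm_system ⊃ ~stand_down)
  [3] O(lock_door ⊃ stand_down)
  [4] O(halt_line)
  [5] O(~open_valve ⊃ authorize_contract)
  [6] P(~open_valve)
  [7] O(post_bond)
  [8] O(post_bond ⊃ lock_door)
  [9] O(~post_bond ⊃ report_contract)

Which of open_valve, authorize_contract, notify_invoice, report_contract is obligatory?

notify_invoice

From premise 7 we have O(post_bond).
With premise 8, O(post_bond ⊃ lock_door), the K-axiom yields O(lock_door).
Premise 3 is O(lock_door ⊃ stand_down); since O(lock_door), deontic closure gives O(stand_down).
The contrapositive of premise 2 (O(~arm_system ⊃ ~stand_down)) is O(stand_down ⊃ arm_system), and O(stand_down) is already established, so O(arm_system).
The contrapositive of premise 1 (O(~notify_invoice ⊃ ~arm_system)) is O(arm_system ⊃ notify_invoice), and O(arm_system) is already established, so O(notify_invoice).
So O(notify_invoice) holds — notify_invoice is obligatory. None of the other listed options is made obligatory by any chain of premises.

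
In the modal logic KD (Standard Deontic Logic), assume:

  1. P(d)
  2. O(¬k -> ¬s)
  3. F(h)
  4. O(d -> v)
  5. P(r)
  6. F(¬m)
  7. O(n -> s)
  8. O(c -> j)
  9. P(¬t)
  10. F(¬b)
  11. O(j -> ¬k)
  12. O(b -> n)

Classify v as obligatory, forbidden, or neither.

Neither

Premise 4 is O(d -> v), but O(d) is not derivable from the premises (the permission P(d) asserts only ¬O(¬d), not O(d)), so it does not yield O(v).
No premise or chain of K-axiom applications forces O(v), and none forces O(¬v). So v is neither obligatory nor forbidden under these norms.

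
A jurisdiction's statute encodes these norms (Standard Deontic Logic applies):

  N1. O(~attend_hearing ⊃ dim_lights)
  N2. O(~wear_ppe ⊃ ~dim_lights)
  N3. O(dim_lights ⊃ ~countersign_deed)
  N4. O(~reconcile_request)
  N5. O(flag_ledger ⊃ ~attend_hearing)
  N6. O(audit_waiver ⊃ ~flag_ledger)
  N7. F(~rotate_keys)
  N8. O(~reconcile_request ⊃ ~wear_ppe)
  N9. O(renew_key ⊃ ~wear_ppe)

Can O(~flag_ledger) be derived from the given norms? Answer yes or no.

From premise 4 we have O(~reconcile_request).
Applying K to premise 8 (O(~reconcile_request ⊃ ~wear_ppe)) and O(~reconcile_request) yields O(~wear_ppe).
Premise 2 is O(~wear_ppe ⊃ ~dim_lights); since O(~wear_ppe), deontic closure gives O(~dim_lights).
Premise 1, O(~attend_hearing ⊃ dim_lights), contraposes to O(~dim_lights ⊃ attend_hearing); with O(~dim_lights) we get O(attend_hearing).
The contrapositive of premise 5 (O(flag_ledger ⊃ ~attend_hearing)) is O(attend_hearing ⊃ ~flag_ledger), and O(attend_hearing) is already established, so O(~flag_ledger).
Premises 3, 6, 7, 9 do not contribute to this derivation.
So O(~flag_ledger) follows.

Yes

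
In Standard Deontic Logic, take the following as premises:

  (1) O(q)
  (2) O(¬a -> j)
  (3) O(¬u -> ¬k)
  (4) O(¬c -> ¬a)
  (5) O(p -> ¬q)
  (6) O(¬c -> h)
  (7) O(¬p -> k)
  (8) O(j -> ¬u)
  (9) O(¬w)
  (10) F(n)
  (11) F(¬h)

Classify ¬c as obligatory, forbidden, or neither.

Premise 1 gives O(q).
Premise 5, O(p -> ¬q), contraposes to O(q -> ¬p); with O(q) we get O(¬p).
Premise 7 is O(¬p -> k); since O(¬p), deontic closure gives O(k).
Premise 3 is O(¬u -> ¬k); contrapositively O(k -> u). Since O(k) holds, K gives O(u).
Premise 8, O(j -> ¬u), contraposes to O(u -> ¬j); with O(u) we get O(¬j).
The contrapositive of premise 2 (O(¬a -> j)) is O(¬j -> a), and O(¬j) is already established, so O(a).
Premise 4 is O(¬c -> ¬a); contrapositively O(a -> c). Since O(a) holds, K gives O(c).
Premises 6, 9, 10, 11 do not contribute to this derivation.
Thus O(c), which is F(¬c): ¬c is forbidden.

Forbidden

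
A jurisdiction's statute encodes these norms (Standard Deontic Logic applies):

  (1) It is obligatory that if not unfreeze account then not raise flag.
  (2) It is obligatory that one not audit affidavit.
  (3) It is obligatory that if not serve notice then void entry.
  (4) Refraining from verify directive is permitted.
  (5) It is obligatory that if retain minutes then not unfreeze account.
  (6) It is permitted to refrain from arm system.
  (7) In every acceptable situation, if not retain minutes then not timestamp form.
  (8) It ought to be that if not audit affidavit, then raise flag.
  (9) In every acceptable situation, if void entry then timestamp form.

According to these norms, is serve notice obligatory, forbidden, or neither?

From premise 2 we have O(¬audit_affidavit).
With premise 8, O(¬audit_affidavit → raise_flag), the K-axiom yields O(raise_flag).
Premise 1, O(¬unfreeze_account → ¬raise_flag), contraposes to O(raise_flag → unfreeze_account); with O(raise_flag) we get O(unfreeze_account).
Premise 5 is O(retain_minutes → ¬unfreeze_account); contrapositively O(unfreeze_account → ¬retain_minutes). Since O(unfreeze_account) holds, K gives O(¬retain_minutes).
Premise 7 is O(¬retain_minutes → ¬timestamp_form); since O(¬retain_minutes), deontic closure gives O(¬timestamp_form).
The contrapositive of premise 9 (O(void_entry → timestamp_form)) is O(¬timestamp_form → ¬void_entry), and O(¬timestamp_form) is already established, so O(¬void_entry).
Premise 3 is O(¬serve_notice → void_entry); contrapositively O(¬void_entry → serve_notice). Since O(¬void_entry) holds, K gives O(serve_notice).
Premises 4, 6 do not contribute to this derivation.
Hence serve_notice is obligatory.

Obligatory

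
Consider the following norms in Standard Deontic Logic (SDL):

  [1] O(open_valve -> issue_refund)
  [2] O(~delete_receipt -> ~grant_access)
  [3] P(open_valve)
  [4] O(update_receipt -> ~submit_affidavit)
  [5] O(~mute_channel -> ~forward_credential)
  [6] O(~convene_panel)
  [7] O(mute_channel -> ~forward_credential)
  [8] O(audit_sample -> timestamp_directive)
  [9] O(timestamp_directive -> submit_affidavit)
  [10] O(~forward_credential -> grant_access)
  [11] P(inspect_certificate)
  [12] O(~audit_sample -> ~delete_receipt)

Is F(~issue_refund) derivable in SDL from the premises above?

No

Premise 1 is O(open_valve -> issue_refund), but O(open_valve) is not derivable from the premises (the permission P(open_valve) asserts only ~O(~open_valve), not O(open_valve)), so it does not yield O(issue_refund).
No other premise forces O(issue_refund). An ideal world satisfying every premise can still have ~issue_refund true, so F(~issue_refund) is not derivable.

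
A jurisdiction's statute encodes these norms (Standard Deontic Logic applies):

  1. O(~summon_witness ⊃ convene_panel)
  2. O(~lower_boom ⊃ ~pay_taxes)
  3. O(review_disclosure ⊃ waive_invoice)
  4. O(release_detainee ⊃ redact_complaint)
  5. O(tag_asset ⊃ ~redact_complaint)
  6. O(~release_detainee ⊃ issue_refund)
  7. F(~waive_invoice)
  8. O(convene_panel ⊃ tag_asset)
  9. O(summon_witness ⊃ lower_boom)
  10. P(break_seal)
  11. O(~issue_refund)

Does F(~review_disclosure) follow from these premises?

No

Premise 3 is O(review_disclosure ⊃ waive_invoice); even if O(waive_invoice) held, inferring O(review_disclosure) would be affirming the consequent — invalid.
No other premise forces O(review_disclosure). An ideal world satisfying every premise can still have ~review_disclosure true, so F(~review_disclosure) is not derivable.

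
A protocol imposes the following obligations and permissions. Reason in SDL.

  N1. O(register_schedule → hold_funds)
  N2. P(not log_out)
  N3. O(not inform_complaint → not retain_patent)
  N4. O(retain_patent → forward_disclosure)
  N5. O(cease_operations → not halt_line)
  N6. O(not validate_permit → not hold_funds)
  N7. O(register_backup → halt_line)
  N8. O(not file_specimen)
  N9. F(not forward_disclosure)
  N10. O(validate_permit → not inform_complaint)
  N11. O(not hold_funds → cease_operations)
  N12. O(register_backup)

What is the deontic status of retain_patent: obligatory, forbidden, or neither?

Forbidden

Premise 12 gives O(register_backup).
Applying K to premise 7 (O(register_backup → halt_line)) and O(register_backup) yields O(halt_line).
Premise 5 is O(cease_operations → not halt_line); contrapositively O(halt_line → not cease_operations). Since O(halt_line) holds, K gives O(not cease_operations).
Premise 11 is O(not hold_funds → cease_operations); contrapositively O(not cease_operations → hold_funds). Since O(not cease_operations) holds, K gives O(hold_funds).
Premise 6 is O(not validate_permit → not hold_funds); contrapositively O(hold_funds → validate_permit). Since O(hold_funds) holds, K gives O(validate_permit).
With premise 10, O(validate_permit → not inform_complaint), the K-axiom yields O(not inform_complaint).
With premise 3, O(not inform_complaint → not retain_patent), the K-axiom yields O(not retain_patent).
Premises 1, 2, 4, 8, 9 do not contribute to this derivation.
Thus O(not retain_patent), which is F(retain_patent): retain_patent is forbidden.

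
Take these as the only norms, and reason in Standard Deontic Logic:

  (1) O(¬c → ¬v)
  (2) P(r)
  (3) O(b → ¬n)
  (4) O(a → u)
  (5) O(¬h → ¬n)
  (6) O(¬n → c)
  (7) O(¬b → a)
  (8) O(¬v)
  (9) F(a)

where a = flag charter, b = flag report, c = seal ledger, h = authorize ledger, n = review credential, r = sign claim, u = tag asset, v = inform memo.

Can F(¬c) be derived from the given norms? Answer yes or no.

F(a) at premise 9 means O(¬a).
Premise 7, O(¬b → a), contraposes to O(¬a → b); with O(¬a) we get O(b).
From O(b) and premise 3, O(b → ¬n), we obtain O(¬n).
Applying K to premise 6 (O(¬n → c)) and O(¬n) yields O(c).
Premises 1, 2, 4, 5, 8 do not contribute to this derivation.
So O(c) holds, i.e. F(¬c). The claim follows.

Yes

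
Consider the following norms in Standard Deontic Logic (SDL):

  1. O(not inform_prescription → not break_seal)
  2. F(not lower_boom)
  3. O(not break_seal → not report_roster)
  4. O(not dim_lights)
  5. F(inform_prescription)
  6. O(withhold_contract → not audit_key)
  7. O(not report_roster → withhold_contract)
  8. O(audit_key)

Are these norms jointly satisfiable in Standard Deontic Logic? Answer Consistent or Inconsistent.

Inconsistent

Premise 8 gives O(audit_key).
The contrapositive of premise 6 (O(withhold_contract → not audit_key)) is O(audit_key → not withhold_contract), and O(audit_key) is already established, so O(not withhold_contract).
Premise 7, O(not report_roster → withhold_contract), contraposes to O(not withhold_contract → report_roster); with O(not withhold_contract) we get O(report_roster).
The contrapositive of premise 3 (O(not break_seal → not report_roster)) is O(report_roster → break_seal), and O(report_roster) is already established, so O(break_seal).
Premise 1 is O(not inform_prescription → not break_seal); contrapositively O(break_seal → inform_prescription). Since O(break_seal) holds, K gives O(inform_prescription).
Yet premise 5 is F(inform_prescription), i.e. O(not inform_prescription).
We now have both O(inform_prescription) and O(not inform_prescription) — inform_prescription is simultaneously obligatory and forbidden, violating the D-axiom.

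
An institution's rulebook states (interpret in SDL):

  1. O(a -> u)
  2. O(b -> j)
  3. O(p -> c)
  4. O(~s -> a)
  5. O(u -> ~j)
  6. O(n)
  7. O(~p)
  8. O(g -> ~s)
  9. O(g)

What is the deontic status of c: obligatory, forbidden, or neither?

Premise 3 is O(p -> c), but O(p) is not derivable from the premises, so it does not yield O(c).
No premise or chain of K-axiom applications forces O(c), and none forces O(~c). So c is neither obligatory nor forbidden under these norms.

Neither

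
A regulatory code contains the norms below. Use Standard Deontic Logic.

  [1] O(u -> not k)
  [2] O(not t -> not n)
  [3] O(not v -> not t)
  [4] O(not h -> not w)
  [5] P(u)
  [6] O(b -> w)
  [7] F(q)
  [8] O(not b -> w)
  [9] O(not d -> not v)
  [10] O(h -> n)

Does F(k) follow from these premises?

No

Premise 1 is O(u -> not k), but O(u) is not derivable from the premises (the permission P(u) asserts only not O(not u), not O(u)), so it does not yield O(not k).
No other premise forces O(not k). An ideal world satisfying every premise can still have k true, so F(k) is not derivable.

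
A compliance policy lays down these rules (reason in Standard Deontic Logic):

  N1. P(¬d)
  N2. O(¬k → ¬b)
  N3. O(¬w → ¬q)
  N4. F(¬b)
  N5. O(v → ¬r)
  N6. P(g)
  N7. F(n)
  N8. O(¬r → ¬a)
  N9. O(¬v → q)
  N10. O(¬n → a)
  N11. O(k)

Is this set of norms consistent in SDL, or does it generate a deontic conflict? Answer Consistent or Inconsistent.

Premise 2 is O(¬k → ¬b), but O(¬k) is not derivable from the premises, so it does not yield O(¬b).
So O(¬b) is not derivable, and the apparent clash with O(b) does not arise.
A world satisfying every obligation exists (e.g. a=true, b=true, d=false, g=false, k=true, n=false, q=true, r=true, v=false, w=true); no atom is both obligatory and forbidden, so the set is consistent.

Consistent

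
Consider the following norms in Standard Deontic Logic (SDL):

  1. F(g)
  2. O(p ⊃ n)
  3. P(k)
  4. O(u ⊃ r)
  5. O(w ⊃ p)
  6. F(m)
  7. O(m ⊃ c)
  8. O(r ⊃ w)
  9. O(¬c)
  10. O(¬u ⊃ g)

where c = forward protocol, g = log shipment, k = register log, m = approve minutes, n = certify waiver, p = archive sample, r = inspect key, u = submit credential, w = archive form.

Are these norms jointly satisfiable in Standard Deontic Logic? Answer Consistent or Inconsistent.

Premise 7 is O(m ⊃ c), but O(m) is not derivable from the premises, so it does not yield O(c).
So O(c) is not derivable, and the apparent clash with O(¬c) does not arise.
A world satisfying every obligation exists (e.g. c=false, g=false, k=false, m=false, n=true, p=true, r=true, u=true, w=true); no atom is both obligatory and forbidden, so the set is consistent.

Consistent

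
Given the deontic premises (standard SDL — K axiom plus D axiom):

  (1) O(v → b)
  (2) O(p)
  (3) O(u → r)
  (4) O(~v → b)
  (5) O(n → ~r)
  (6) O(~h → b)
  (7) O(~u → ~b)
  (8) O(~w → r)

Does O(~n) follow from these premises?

Premises 4 and 1 cover both cases: O(~v → b) and O(v → b). Since ~v ∨ v is a tautology, O(b) follows.
Premise 7 is O(~u → ~b); contrapositively O(b → u). Since O(b) holds, K gives O(u).
With premise 3, O(u → r), the K-axiom yields O(r).
Premise 5 is O(n → ~r); contrapositively O(r → ~n). Since O(r) holds, K gives O(~n).
Premises 2, 6, 8 do not contribute to this derivation.
So O(~n) follows.

Yes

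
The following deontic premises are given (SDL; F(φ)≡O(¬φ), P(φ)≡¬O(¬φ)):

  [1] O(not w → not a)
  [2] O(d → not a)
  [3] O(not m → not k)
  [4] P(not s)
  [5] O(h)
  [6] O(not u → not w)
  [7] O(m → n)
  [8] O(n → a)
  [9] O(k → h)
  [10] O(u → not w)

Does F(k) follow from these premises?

Premises 10 and 6 are O(u → not w) and O(not u → not w); every ideal world satisfies u or not u, so in either case not w holds — hence O(not w).
Applying K to premise 1 (O(not w → not a)) and O(not w) yields O(not a).
The contrapositive of premise 8 (O(n → a)) is O(not a → not n), and O(not a) is already established, so O(not n).
The contrapositive of premise 7 (O(m → n)) is O(not n → not m), and O(not n) is already established, so O(not m).
Applying K to premise 3 (O(not m → not k)) and O(not m) yields O(not k).
Premises 2, 4, 5, 9 do not contribute to this derivation.
So O(not k) holds, i.e. F(k). The claim follows.

Yes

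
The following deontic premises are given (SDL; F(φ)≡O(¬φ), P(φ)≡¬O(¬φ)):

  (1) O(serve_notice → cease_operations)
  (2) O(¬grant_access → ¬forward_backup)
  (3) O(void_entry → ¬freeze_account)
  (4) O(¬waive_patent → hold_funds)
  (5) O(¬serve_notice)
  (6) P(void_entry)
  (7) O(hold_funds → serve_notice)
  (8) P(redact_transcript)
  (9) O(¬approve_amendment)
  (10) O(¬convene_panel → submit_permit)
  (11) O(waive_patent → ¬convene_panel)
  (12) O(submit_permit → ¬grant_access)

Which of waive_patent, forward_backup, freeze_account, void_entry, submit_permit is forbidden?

forward_backup

Premise 5 states O(¬serve_notice) outright.
The contrapositive of premise 7 (O(hold_funds → serve_notice)) is O(¬serve_notice → ¬hold_funds), and O(¬serve_notice) is already established, so O(¬hold_funds).
The contrapositive of premise 4 (O(¬waive_patent → hold_funds)) is O(¬hold_funds → waive_patent), and O(¬hold_funds) is already established, so O(waive_patent).
From O(waive_patent) and premise 11, O(waive_patent → ¬convene_panel), we obtain O(¬convene_panel).
Applying K to premise 10 (O(¬convene_panel → submit_permit)) and O(¬convene_panel) yields O(submit_permit).
Premise 12 is O(submit_permit → ¬grant_access); since O(submit_permit), deontic closure gives O(¬grant_access).
With premise 2, O(¬grant_access → ¬forward_backup), the K-axiom yields O(¬forward_backup).
So O(¬forward_backup) holds, i.e. forward_backup is forbidden. None of the other listed options is forbidden under the premises.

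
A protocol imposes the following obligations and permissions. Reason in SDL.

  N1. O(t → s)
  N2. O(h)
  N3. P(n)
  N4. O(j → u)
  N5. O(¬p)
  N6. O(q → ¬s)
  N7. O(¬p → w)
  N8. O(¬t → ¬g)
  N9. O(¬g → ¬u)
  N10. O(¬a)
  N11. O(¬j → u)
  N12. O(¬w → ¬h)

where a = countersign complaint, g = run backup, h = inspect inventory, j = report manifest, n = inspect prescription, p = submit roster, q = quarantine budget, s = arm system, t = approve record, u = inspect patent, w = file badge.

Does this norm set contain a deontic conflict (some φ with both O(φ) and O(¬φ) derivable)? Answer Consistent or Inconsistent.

Premise 12 is O(¬w → ¬h), but O(¬w) is not derivable from the premises, so it does not yield O(¬h).
So O(¬h) is not derivable, and the apparent clash with O(h) does not arise.
A world satisfying every obligation exists (e.g. a=false, g=true, h=true, j=false, n=false, p=false, q=false, s=true, t=true, u=true, w=true); no atom is both obligatory and forbidden, so the set is consistent.

Consistent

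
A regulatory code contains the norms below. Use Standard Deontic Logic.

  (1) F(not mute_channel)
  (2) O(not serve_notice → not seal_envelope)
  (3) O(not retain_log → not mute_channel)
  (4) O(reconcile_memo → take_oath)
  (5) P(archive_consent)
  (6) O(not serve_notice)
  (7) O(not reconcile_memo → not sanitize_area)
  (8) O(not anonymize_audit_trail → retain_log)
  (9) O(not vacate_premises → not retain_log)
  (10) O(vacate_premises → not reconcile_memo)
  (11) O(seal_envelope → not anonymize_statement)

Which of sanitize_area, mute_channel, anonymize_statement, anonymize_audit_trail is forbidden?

F(not mute_channel) at premise 1 means O(mute_channel).
Premise 3, O(not retain_log → not mute_channel), contraposes to O(mute_channel → retain_log); with O(mute_channel) we get O(retain_log).
The contrapositive of premise 9 (O(not vacate_premises → not retain_log)) is O(retain_log → vacate_premises), and O(retain_log) is already established, so O(vacate_premises).
From O(vacate_premises) and premise 10, O(vacate_premises → not reconcile_memo), we obtain O(not reconcile_memo).
Premise 7 is O(not reconcile_memo → not sanitize_area); since O(not reconcile_memo), deontic closure gives O(not sanitize_area).
So O(not sanitize_area) holds, i.e. sanitize_area is forbidden. None of the other listed options is forbidden under the premises.

sanitize_area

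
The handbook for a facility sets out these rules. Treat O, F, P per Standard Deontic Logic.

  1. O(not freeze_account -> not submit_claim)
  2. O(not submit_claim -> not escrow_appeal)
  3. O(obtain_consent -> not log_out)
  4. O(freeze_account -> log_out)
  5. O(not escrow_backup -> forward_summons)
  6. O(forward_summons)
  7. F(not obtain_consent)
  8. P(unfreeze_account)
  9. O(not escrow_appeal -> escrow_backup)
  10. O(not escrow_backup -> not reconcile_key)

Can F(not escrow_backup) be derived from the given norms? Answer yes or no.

Premise 7, F(not obtain_consent), is equivalent to O(obtain_consent).
From O(obtain_consent) and premise 3, O(obtain_consent -> not log_out), we obtain O(not log_out).
The contrapositive of premise 4 (O(freeze_account -> log_out)) is O(not log_out -> not freeze_account), and O(not log_out) is already established, so O(not freeze_account).
From O(not freeze_account) and premise 1, O(not freeze_account -> not submit_claim), we obtain O(not submit_claim).
Premise 2 is O(not submit_claim -> not escrow_appeal); since O(not submit_claim), deontic closure gives O(not escrow_appeal).
From O(not escrow_appeal) and premise 9, O(not escrow_appeal -> escrow_backup), we obtain O(escrow_backup).
Premises 5, 6, 8, 10 do not contribute to this derivation.
So O(escrow_backup) holds, i.e. F(not escrow_backup). The claim follows.

Yes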